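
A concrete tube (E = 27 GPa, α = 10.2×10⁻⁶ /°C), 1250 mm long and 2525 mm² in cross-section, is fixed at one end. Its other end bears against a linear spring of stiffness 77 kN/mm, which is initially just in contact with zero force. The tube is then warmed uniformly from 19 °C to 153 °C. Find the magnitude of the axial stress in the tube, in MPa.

σ ≈ 21.6 MPa (compressive)

The unrestrained thermal change is αΔT L = 10.2×10⁻⁶ × 134 × 1250 = 1.708 mm.
With a force P in the spring, the elastic change of the tube is PL/(AE) and that of the spring is P/k; compatibility requires their sum to equal δ_free.
P [ L/(AE) + 1/k ] = δ_free → P [ 1250/(2525×27×10³) + 1/(77×10³) ] = 1.708.
P = 1.708 / 3.132×10⁻⁵ = 54550 N.
σ = P/A = 54550/2525 = 21.6 MPa.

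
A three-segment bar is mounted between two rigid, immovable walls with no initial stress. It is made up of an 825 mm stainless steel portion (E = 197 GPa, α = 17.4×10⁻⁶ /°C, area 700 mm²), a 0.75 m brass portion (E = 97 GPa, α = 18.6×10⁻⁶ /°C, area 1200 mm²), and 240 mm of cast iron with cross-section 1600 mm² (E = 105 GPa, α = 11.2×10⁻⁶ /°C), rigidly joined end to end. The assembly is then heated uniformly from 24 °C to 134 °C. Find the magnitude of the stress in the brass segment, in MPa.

σ ≈ 205 MPa (compressive)

Free thermal expansion of the whole bar: Σ αᵢΔT Lᵢ = 17.4×10⁻⁶×110×825 + 18.6×10⁻⁶×110×750 + 11.2×10⁻⁶×110×240 = 3.409 mm.
The rigid supports impose zero overall length change; the single axial force P common to all segments must satisfy P Σ Lᵢ/(AᵢEᵢ) = δ_free.
Σ Lᵢ/(AᵢEᵢ) = 825/(700×197×10³) + 750/(1200×97×10³) + 240/(1600×105×10³) = 1.385×10⁻⁵ mm/N.
Hence P = δ_free / Σ(L/AE) = 3.409/1.385×10⁻⁵ = 246.1 kN (compressive).
σ_{brass} = P / A = 246100 / 1200 = 205.1 MPa.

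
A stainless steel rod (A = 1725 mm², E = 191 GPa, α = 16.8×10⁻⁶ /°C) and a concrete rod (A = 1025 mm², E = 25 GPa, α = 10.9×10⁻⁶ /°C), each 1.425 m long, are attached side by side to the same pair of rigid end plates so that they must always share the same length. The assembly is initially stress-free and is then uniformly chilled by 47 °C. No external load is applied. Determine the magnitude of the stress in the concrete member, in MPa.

Both members must finish at the same length. With the larger α, the stainless steel tends to over-contract; the plates restrain it, putting the stainless steel in tension and the concrete in compression. With no external load the two internal forces are equal and opposite, magnitude P.
Setting the final lengths equal and cancelling L: (α₁ − α₂)ΔT = P/(A₁E₁) + P/(A₂E₂).
|α₁ − α₂|·ΔT = 5.9×10⁻⁶ × 47 = 0.0002773.
1/(A₁E₁) + 1/(A₂E₂) = 1/(1725×191×10³) + 1/(1025×25×10³) = 4.206×10⁻⁸ N⁻¹.
So P = 0.0002773 / 4.206×10⁻⁸ = 6.593 kN.
σ_{concrete} = P/A₂ = 6593/1025 = 6.432 MPa, compressive.

σ ≈ 6.43 MPa (compressive)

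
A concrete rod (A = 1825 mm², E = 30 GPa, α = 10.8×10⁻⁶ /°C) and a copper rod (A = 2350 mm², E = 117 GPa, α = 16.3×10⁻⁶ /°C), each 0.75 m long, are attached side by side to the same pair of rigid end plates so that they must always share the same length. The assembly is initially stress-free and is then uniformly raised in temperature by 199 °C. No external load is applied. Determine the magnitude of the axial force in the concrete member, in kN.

P ≈ 50 kN (tensile in the concrete)

Equilibrium of a rigid end plate with no external load gives equal and opposite internal forces ±P in the two members. Since α_{copper} > α_{concrete}, heating drives the copper into compression and the concrete into tension.
Equating the net (thermal + elastic) strains gives |α₁ − α₂|·ΔT = P·[1/(A₁E₁) + 1/(A₂E₂)].
|α₁ − α₂|·ΔT = 5.5×10⁻⁶ × 199 = 0.001094.
1/(A₁E₁) + 1/(A₂E₂) = 1/(1825×30×10³) + 1/(2350×117×10³) = 2.19×10⁻⁸ N⁻¹.
So P = 0.001094 / 2.19×10⁻⁸ = 49.97 kN.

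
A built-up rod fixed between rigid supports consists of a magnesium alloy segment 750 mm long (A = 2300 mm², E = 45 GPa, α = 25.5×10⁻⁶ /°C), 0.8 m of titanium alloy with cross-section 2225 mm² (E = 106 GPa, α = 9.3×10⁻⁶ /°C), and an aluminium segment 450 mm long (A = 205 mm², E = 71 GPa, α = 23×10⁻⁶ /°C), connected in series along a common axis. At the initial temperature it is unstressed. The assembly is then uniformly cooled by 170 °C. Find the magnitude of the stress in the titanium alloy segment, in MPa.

Free thermal contraction of the whole bar: Σ αᵢΔT Lᵢ = 25.5×10⁻⁶×170×750 + 9.3×10⁻⁶×170×800 + 23×10⁻⁶×170×450 = 6.276 mm.
The rigid supports impose zero overall length change; the single axial force P common to all segments must satisfy P Σ Lᵢ/(AᵢEᵢ) = δ_free.
The series flexibility is Σ Lᵢ/(AᵢEᵢ) = 750/(2300×45×10³) + 800/(2225×106×10³) + 450/(205×71×10³) = 4.156×10⁻⁵ mm/N.
P = 6.276 / 4.156×10⁻⁵ = 151000 N = 151 kN, tensile.
σ_{titanium alloy} = P / A = 151000 / 2225 = 67.87 MPa.

σ ≈ 67.9 MPa (tensile)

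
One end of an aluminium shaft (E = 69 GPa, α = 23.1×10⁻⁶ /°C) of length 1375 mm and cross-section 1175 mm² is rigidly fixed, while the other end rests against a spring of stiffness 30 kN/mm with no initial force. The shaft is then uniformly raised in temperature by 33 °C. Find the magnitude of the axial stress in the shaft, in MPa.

σ ≈ 17.7 MPa (compressive)

Free thermal expansion: δ_free = αΔT L = 23.1×10⁻⁶ × 33 × 1375 = 1.048 mm.
Let P be the compressive force at the spring. The shaft shortens elastically by PL/(AE) and the spring compresses by P/k; together these equal δ_free.
P [ L/(AE) + 1/k ] = δ_free → P [ 1375/(1175×69×10³) + 1/(30×10³) ] = 1.048.
P = 1.048 / 5.029×10⁻⁵ = 20840 N.
σ = P/A = 20840/1175 = 17.74 MPa.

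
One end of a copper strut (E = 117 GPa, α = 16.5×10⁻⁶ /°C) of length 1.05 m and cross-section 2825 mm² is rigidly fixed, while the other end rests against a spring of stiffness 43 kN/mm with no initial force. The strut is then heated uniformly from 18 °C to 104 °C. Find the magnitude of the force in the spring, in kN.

P ≈ 56.4 kN

Free thermal expansion: δ_free = αΔT L = 16.5×10⁻⁶ × 86 × 1050 = 1.49 mm.
With a force P in the spring, the elastic change of the strut is PL/(AE) and that of the spring is P/k; compatibility requires their sum to equal δ_free.
P [ L/(AE) + 1/k ] = δ_free → P [ 1050/(2825×117×10³) + 1/(43×10³) ] = 1.49.
P = 1.49 / 2.643×10⁻⁵ = 56370 N.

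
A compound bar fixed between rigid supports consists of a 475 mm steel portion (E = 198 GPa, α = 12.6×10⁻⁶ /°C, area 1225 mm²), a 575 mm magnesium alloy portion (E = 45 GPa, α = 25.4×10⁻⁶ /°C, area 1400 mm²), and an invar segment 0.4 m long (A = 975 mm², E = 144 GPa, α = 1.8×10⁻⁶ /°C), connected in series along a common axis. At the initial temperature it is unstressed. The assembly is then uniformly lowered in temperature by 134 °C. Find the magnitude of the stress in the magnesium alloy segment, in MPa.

σ ≈ 146 MPa (tensile)

If the supports were absent, the total length change would be Σ αᵢΔT Lᵢ = 12.6×10⁻⁶×134×475 + 25.4×10⁻⁶×134×575 + 1.8×10⁻⁶×134×400 = 2.856 mm.
The rigid supports impose zero overall length change; the single axial force P common to all segments must satisfy P Σ Lᵢ/(AᵢEᵢ) = δ_free.
Σ Lᵢ/(AᵢEᵢ) = 475/(1225×198×10³) + 575/(1400×45×10³) + 400/(975×144×10³) = 1.393×10⁻⁵ mm/N.
So P = 2.856 / 1.393×10⁻⁵ = 204.9 kN, tensile.
σ_{magnesium alloy} = P / A = 204900 / 1400 = 146.4 MPa.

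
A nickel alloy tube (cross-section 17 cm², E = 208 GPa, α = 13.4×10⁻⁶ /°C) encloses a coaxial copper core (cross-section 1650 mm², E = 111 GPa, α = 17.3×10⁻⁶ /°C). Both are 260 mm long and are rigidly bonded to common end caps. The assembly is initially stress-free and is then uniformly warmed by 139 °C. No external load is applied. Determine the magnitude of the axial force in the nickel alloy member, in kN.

Equilibrium of a rigid end plate with no external load gives equal and opposite internal forces ±P in the two members. Since α_{copper} > α_{nickel alloy}, heating drives the copper into compression and the nickel alloy into tension.
Equating the net (thermal + elastic) strains gives |α₁ − α₂|·ΔT = P·[1/(A₁E₁) + 1/(A₂E₂)].
|α₁ − α₂|·ΔT = 3.9×10⁻⁶ × 139 = 0.0005421.
1/(A₁E₁) + 1/(A₂E₂) = 1/(1700×208×10³) + 1/(1650×111×10³) = 8.288×10⁻⁹ N⁻¹.
P = 0.0005421 / 8.288×10⁻⁹ = 65410 N = 65.41 kN.

P ≈ 65.4 kN (tensile in the nickel alloy)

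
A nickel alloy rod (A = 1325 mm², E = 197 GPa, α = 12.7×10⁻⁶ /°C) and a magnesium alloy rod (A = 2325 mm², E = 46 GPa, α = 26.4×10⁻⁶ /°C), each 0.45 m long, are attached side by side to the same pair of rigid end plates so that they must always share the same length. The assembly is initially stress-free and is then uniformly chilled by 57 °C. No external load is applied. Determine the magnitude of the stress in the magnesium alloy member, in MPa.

Equilibrium of a rigid end plate with no external load gives equal and opposite internal forces ±P in the two members. Since α_{magnesium alloy} > α_{nickel alloy}, cooling drives the magnesium alloy into tension and the nickel alloy into compression.
Equating the net (thermal + elastic) strains gives |α₁ − α₂|·ΔT = P·[1/(A₁E₁) + 1/(A₂E₂)].
|α₁ − α₂|·ΔT = 13.7×10⁻⁶ × 57 = 0.0007809.
1/(A₁E₁) + 1/(A₂E₂) = 1/(1325×197×10³) + 1/(2325×46×10³) = 1.318×10⁻⁸ N⁻¹.
P = 0.0007809 / 1.318×10⁻⁸ = 59240 N = 59.24 kN.
σ_{magnesium alloy} = P/A₂ = 59240/2325 = 25.48 MPa, tensile.

σ ≈ 25.5 MPa (tensile)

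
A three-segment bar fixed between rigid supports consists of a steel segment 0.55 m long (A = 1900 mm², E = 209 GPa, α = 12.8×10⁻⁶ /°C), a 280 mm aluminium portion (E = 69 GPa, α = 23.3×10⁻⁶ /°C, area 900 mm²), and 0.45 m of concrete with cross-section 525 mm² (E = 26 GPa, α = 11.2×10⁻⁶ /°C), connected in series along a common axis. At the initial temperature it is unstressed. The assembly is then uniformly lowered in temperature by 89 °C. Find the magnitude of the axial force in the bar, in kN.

If the supports were absent, the total length change would be Σ αᵢΔT Lᵢ = 12.8×10⁻⁶×89×550 + 23.3×10⁻⁶×89×280 + 11.2×10⁻⁶×89×450 = 1.656 mm.
Since the ends are fixed, an axial force P builds up, equal in every segment, with P · Σ Lᵢ/(AᵢEᵢ) = δ_free.
Σ Lᵢ/(AᵢEᵢ) = 550/(1900×209×10³) + 280/(900×69×10³) + 450/(525×26×10³) = 3.886×10⁻⁵ mm/N.
P = 1.656 / 3.886×10⁻⁵ = 42610 N = 42.61 kN, tensile.

P ≈ 42.6 kN (tensile)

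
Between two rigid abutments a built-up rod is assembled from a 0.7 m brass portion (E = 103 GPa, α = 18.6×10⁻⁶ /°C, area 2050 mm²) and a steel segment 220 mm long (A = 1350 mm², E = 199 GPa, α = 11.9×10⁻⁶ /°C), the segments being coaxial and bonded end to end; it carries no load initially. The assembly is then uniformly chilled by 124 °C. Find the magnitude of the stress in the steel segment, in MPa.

With the walls removed the bar would change length by δ_free = Σ αᵢΔT Lᵢ = 18.6×10⁻⁶×124×700 + 11.9×10⁻⁶×124×220 = 1.939 mm.
The walls prevent any net length change, so an axial force P (same in every segment) develops. Compatibility: P · Σ Lᵢ/(AᵢEᵢ) = δ_free.
The series flexibility is Σ Lᵢ/(AᵢEᵢ) = 700/(2050×103×10³) + 220/(1350×199×10³) = 4.134×10⁻⁶ mm/N.
P = 1.939 / 4.134×10⁻⁶ = 469100 N = 469.1 kN, tensile.
σ_{steel} = P / A = 469100 / 1350 = 347.4 MPa.

σ ≈ 347 MPa (tensile)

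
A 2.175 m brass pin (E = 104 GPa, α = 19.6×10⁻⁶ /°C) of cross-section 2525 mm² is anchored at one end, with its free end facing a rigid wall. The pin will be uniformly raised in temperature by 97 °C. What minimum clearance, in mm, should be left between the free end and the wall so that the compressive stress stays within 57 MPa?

g ≈ 2.94 mm

With no wall the pin would lengthen by αΔT L = 19.6×10⁻⁶ × 97 × 2175 = 4.135 mm.
A stress of 57 MPa corresponds to the wall pushing the pin back by σL/E = 57×2175/(104×10³) = 1.192 mm.
So the gap has to take up the difference, g_min = δ_free − σL/E = 4.135 − 1.192 = 2.943 mm.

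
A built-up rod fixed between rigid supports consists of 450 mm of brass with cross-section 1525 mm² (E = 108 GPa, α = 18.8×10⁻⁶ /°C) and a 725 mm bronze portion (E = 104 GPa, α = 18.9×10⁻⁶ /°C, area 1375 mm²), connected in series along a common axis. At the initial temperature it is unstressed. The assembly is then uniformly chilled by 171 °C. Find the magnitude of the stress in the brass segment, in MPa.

σ ≈ 319 MPa (tensile)

If the supports were absent, the total length change would be Σ αᵢΔT Lᵢ = 18.8×10⁻⁶×171×450 + 18.9×10⁻⁶×171×725 = 3.79 mm.
The rigid supports impose zero overall length change; the single axial force P common to all segments must satisfy P Σ Lᵢ/(AᵢEᵢ) = δ_free.
Σ Lᵢ/(AᵢEᵢ) = 450/(1525×108×10³) + 725/(1375×104×10³) = 7.802×10⁻⁶ mm/N.
P = 3.79 / 7.802×10⁻⁶ = 485700 N = 485.7 kN, tensile.
σ_{brass} = P / A = 485700 / 1525 = 318.5 MPa.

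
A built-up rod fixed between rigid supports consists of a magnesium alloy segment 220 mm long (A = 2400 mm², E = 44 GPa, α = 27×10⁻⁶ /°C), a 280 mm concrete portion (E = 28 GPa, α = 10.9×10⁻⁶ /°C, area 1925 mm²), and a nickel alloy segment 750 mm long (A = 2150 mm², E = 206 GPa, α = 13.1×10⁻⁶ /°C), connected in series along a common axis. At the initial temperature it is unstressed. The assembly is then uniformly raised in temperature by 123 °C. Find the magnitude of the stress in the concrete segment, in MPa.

Free thermal expansion of the whole bar: Σ αᵢΔT Lᵢ = 27×10⁻⁶×123×220 + 10.9×10⁻⁶×123×280 + 13.1×10⁻⁶×123×750 = 2.314 mm.
Since the ends are fixed, an axial force P builds up, equal in every segment, with P · Σ Lᵢ/(AᵢEᵢ) = δ_free.
The series flexibility is Σ Lᵢ/(AᵢEᵢ) = 220/(2400×44×10³) + 280/(1925×28×10³) + 750/(2150×206×10³) = 8.972×10⁻⁶ mm/N.
P = 2.314 / 8.972×10⁻⁶ = 258000 N = 258 kN, compressive.
σ_{concrete} = P / A = 258000 / 1925 = 134 MPa.

σ ≈ 134 MPa (compressive)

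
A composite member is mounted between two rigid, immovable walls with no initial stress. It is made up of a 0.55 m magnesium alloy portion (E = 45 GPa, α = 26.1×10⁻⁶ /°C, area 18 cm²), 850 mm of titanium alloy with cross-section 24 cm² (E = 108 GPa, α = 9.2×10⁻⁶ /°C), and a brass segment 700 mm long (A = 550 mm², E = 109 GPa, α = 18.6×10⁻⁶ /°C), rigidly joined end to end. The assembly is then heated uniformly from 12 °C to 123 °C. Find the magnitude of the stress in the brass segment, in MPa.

σ ≈ 327 MPa (compressive)

Free thermal expansion of the whole bar: Σ αᵢΔT Lᵢ = 26.1×10⁻⁶×111×550 + 9.2×10⁻⁶×111×850 + 18.6×10⁻⁶×111×700 = 3.907 mm.
The rigid supports impose zero overall length change; the single axial force P common to all segments must satisfy P Σ Lᵢ/(AᵢEᵢ) = δ_free.
Σ Lᵢ/(AᵢEᵢ) = 550/(1800×45×10³) + 850/(2400×108×10³) + 700/(550×109×10³) = 2.175×10⁻⁵ mm/N.
P = 3.907 / 2.175×10⁻⁵ = 179700 N = 179.7 kN, compressive.
σ_{brass} = P / A = 179700 / 550 = 326.6 MPa.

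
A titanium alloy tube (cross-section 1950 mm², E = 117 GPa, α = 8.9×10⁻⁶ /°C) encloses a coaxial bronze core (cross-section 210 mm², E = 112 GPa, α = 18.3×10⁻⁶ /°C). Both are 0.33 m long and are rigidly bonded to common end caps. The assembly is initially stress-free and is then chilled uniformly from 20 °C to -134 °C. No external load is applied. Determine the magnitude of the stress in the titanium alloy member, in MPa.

σ ≈ 15.8 MPa (compressive)

Both members must finish at the same length. With the larger α, the bronze tends to over-contract; the plates restrain it, putting the bronze in tension and the titanium alloy in compression. With no external load the two internal forces are equal and opposite, magnitude P.
Compatibility of the two members (thermal + elastic change equal): (α₁ − α₂)ΔT = P·[1/(A₁E₁) + 1/(A₂E₂)].
|α₁ − α₂|·ΔT = 9.4×10⁻⁶ × 154 = 0.001448.
1/(A₁E₁) + 1/(A₂E₂) = 1/(1950×117×10³) + 1/(210×112×10³) = 4.69×10⁻⁸ N⁻¹.
P = 0.001448 / 4.69×10⁻⁸ = 30870 N = 30.87 kN.
σ_{titanium alloy} = P/A₁ = 30870/1950 = 15.83 MPa, compressive.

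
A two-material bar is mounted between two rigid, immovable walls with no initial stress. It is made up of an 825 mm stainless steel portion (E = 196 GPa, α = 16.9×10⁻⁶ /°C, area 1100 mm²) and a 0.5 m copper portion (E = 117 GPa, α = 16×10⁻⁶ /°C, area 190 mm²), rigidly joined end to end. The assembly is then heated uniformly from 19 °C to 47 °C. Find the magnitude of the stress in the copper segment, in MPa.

Free thermal expansion of the whole bar: Σ αᵢΔT Lᵢ = 16.9×10⁻⁶×28×825 + 16×10⁻⁶×28×500 = 0.6144 mm.
The rigid supports impose zero overall length change; the single axial force P common to all segments must satisfy P Σ Lᵢ/(AᵢEᵢ) = δ_free.
The series flexibility is Σ Lᵢ/(AᵢEᵢ) = 825/(1100×196×10³) + 500/(190×117×10³) = 2.632×10⁻⁵ mm/N.
P = 0.6144 / 2.632×10⁻⁵ = 23340 N = 23.34 kN, compressive.
σ_{copper} = P / A = 23340 / 190 = 122.9 MPa.

σ ≈ 123 MPa (compressive)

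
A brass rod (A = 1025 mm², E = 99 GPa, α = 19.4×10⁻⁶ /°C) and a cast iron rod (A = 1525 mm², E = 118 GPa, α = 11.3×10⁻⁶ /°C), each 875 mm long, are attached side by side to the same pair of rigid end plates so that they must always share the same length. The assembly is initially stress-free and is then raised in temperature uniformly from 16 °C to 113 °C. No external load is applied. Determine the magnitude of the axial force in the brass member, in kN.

P ≈ 51 kN (compressive in the brass)

Both members must finish at the same length. With the larger α, the brass tends to over-expand; the plates restrain it, putting the brass in compression and the cast iron in tension. With no external load the two internal forces are equal and opposite, magnitude P.
Compatibility of the two members (thermal + elastic change equal): (α₁ − α₂)ΔT = P·[1/(A₁E₁) + 1/(A₂E₂)].
|α₁ − α₂|·ΔT = 8.1×10⁻⁶ × 97 = 0.0007857.
1/(A₁E₁) + 1/(A₂E₂) = 1/(1025×99×10³) + 1/(1525×118×10³) = 1.541×10⁻⁸ N⁻¹.
P = 0.0007857 / 1.541×10⁻⁸ = 50980 N = 50.98 kN.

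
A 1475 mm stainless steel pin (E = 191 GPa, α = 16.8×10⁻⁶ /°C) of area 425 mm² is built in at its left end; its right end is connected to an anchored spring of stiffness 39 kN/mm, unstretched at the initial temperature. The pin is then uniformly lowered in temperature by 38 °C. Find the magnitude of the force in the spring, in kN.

The unrestrained thermal change is αΔT L = 16.8×10⁻⁶ × 38 × 1475 = 0.9416 mm.
With a force P in the spring, the elastic change of the pin is PL/(AE) and that of the spring is P/k; compatibility requires their sum to equal δ_free.
P [ L/(AE) + 1/k ] = δ_free → P [ 1475/(425×191×10³) + 1/(39×10³) ] = 0.9416.
P = 0.9416 / 4.381×10⁻⁵ = 21490 N.

P ≈ 21.5 kN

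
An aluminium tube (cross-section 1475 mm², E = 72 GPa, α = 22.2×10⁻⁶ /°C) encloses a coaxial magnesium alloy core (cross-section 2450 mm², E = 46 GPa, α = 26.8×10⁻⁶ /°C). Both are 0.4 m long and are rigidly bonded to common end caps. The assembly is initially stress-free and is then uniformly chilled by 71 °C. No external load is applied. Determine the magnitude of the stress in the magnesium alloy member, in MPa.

σ ≈ 7.29 MPa (tensile)

The magnesium alloy has the larger α, so on cooling it would change length more than the aluminium if both were free. The rigid plates force a common final length, so the magnesium alloy is put into tension and the aluminium into compression, with equal and opposite forces P (no external load).
Setting the final lengths equal and cancelling L: (α₁ − α₂)ΔT = P/(A₁E₁) + P/(A₂E₂).
|α₁ − α₂|·ΔT = 4.6×10⁻⁶ × 71 = 0.0003266.
1/(A₁E₁) + 1/(A₂E₂) = 1/(1475×72×10³) + 1/(2450×46×10³) = 1.829×10⁻⁸ N⁻¹.
P = 0.0003266 / 1.829×10⁻⁸ = 17860 N = 17.86 kN.
σ_{magnesium alloy} = P/A₂ = 17860/2450 = 7.289 MPa, tensile.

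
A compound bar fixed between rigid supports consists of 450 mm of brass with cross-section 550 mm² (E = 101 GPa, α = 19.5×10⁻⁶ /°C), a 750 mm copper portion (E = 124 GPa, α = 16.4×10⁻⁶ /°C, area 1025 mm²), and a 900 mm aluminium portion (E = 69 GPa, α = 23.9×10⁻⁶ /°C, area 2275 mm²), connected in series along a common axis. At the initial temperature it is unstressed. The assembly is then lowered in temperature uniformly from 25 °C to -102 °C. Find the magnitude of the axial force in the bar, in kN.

With the walls removed the bar would change length by δ_free = Σ αᵢΔT Lᵢ = 19.5×10⁻⁶×127×450 + 16.4×10⁻⁶×127×750 + 23.9×10⁻⁶×127×900 = 5.408 mm.
Since the ends are fixed, an axial force P builds up, equal in every segment, with P · Σ Lᵢ/(AᵢEᵢ) = δ_free.
The series flexibility is Σ Lᵢ/(AᵢEᵢ) = 450/(550×101×10³) + 750/(1025×124×10³) + 900/(2275×69×10³) = 1.974×10⁻⁵ mm/N.
P = 5.408 / 1.974×10⁻⁵ = 274000 N = 274 kN, tensile.

P ≈ 274 kN (tensile)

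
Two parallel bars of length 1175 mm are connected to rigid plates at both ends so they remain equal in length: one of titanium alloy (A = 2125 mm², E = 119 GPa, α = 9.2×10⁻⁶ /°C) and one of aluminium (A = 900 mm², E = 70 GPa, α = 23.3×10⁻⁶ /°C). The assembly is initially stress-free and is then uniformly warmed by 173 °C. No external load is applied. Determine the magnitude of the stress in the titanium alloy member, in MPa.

Both members must finish at the same length. With the larger α, the aluminium tends to over-expand; the plates restrain it, putting the aluminium in compression and the titanium alloy in tension. With no external load the two internal forces are equal and opposite, magnitude P.
Setting the final lengths equal and cancelling L: (α₁ − α₂)ΔT = P/(A₁E₁) + P/(A₂E₂).
|α₁ − α₂|·ΔT = 14.1×10⁻⁶ × 173 = 0.002439.
1/(A₁E₁) + 1/(A₂E₂) = 1/(2125×119×10³) + 1/(900×70×10³) = 1.983×10⁻⁸ N⁻¹.
So P = 0.002439 / 1.983×10⁻⁸ = 123 kN.
σ_{titanium alloy} = P/A₁ = 123000/2125 = 57.89 MPa, tensile.

σ ≈ 57.9 MPa (tensile)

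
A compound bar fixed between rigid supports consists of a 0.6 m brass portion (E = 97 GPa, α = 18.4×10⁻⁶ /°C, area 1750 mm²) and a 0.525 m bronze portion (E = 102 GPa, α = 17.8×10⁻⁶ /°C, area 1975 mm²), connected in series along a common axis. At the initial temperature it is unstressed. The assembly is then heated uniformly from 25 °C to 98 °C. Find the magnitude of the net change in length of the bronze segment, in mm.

With the walls removed the bar would change length by δ_free = Σ αᵢΔT Lᵢ = 18.4×10⁻⁶×73×600 + 17.8×10⁻⁶×73×525 = 1.488 mm.
Since the ends are fixed, an axial force P builds up, equal in every segment, with P · Σ Lᵢ/(AᵢEᵢ) = δ_free.
Σ Lᵢ/(AᵢEᵢ) = 600/(1750×97×10³) + 525/(1975×102×10³) = 6.141×10⁻⁶ mm/N.
Hence P = δ_free / Σ(L/AE) = 1.488/6.141×10⁻⁶ = 242.3 kN (compressive).
For the bronze segment, free thermal change = 17.8×10⁻⁶×73×525 = 0.6822 mm and elastic change from P = 242300×525/(1975×102×10³) = 0.6315 mm; these oppose, so the net change is 0.0506 mm (segment lengthens).

|ΔL| ≈ 0.0506 mm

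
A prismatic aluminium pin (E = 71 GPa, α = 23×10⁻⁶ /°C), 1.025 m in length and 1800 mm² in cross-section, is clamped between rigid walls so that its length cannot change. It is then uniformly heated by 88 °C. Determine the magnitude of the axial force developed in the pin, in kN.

With zero net strain, σ = E·αΔT = 71 GPa × 23×10⁻⁶ × 88 = 143.7 MPa.
P = AEαΔT = 1800 × 71×10³ × 23×10⁻⁶ × 88 = 258.7 kN (compressive).

P ≈ 259 kN (compressive)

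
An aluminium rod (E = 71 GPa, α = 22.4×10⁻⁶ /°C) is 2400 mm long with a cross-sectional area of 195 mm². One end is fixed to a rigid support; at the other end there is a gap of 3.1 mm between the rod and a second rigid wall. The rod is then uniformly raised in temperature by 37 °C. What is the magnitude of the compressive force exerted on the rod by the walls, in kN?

Free thermal elongation = αΔT L = 22.4×10⁻⁶ × 37 × 2400 = 1.989 mm.
Since δ_free = 1.99 mm is less than the 3.1 mm gap, the rod never touches the wall. No axial force develops.

P ≈ 0 kN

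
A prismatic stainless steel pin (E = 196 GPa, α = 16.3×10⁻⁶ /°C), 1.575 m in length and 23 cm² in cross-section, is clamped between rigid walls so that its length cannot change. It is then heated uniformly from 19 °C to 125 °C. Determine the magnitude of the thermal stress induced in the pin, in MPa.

Because both ends are immovable the net strain is zero, and the suppressed thermal strain is αΔT = 16.3×10⁻⁶ × 106 = 1727.8×10⁻⁶.
Hence σ = E·αΔT = 196×10³ × 1727.8×10⁻⁶ = 338.6 MPa, compressive.

σ ≈ 339 MPa (compressive)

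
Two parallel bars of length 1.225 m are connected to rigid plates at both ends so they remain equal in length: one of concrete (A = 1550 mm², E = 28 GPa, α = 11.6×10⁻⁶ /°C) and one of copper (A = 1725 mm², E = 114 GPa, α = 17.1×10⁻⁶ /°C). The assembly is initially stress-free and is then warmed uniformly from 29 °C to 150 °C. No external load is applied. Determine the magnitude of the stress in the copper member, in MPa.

σ ≈ 13.7 MPa (compressive)

Equilibrium of a rigid end plate with no external load gives equal and opposite internal forces ±P in the two members. Since α_{copper} > α_{concrete}, heating drives the copper into compression and the concrete into tension.
Equating the net (thermal + elastic) strains gives |α₁ − α₂|·ΔT = P·[1/(A₁E₁) + 1/(A₂E₂)].
|α₁ − α₂|·ΔT = 5.5×10⁻⁶ × 121 = 0.0006655.
1/(A₁E₁) + 1/(A₂E₂) = 1/(1550×28×10³) + 1/(1725×114×10³) = 2.813×10⁻⁸ N⁻¹.
So P = 0.0006655 / 2.813×10⁻⁸ = 23.66 kN.
σ_{copper} = P/A₂ = 23660/1725 = 13.72 MPa, compressive.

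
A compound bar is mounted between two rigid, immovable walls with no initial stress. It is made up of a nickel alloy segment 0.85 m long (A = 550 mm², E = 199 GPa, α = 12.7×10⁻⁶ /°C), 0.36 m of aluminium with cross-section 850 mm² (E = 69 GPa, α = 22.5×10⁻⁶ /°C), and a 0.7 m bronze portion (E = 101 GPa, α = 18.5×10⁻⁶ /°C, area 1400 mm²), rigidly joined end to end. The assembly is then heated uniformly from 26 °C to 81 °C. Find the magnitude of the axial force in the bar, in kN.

P ≈ 92.9 kN (compressive)

If the supports were absent, the total length change would be Σ αᵢΔT Lᵢ = 12.7×10⁻⁶×55×850 + 22.5×10⁻⁶×55×360 + 18.5×10⁻⁶×55×700 = 1.751 mm.
Since the ends are fixed, an axial force P builds up, equal in every segment, with P · Σ Lᵢ/(AᵢEᵢ) = δ_free.
The series flexibility is Σ Lᵢ/(AᵢEᵢ) = 850/(550×199×10³) + 360/(850×69×10³) + 700/(1400×101×10³) = 1.885×10⁻⁵ mm/N.
So P = 1.751 / 1.885×10⁻⁵ = 92.89 kN, compressive.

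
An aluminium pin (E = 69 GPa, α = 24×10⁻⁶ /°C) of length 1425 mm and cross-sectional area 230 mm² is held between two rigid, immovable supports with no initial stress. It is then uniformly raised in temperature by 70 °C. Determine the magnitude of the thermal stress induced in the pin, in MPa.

σ ≈ 116 MPa (compressive)

The supports are rigid, so the total axial strain is zero. The restrained thermal strain is ε = αΔT = 24×10⁻⁶ × 70 = 1680×10⁻⁶.
The stress required to suppress this strain is σ = Eε = 69×10³ × 1680×10⁻⁶ = 115.9 MPa, compressive since the pin is trying to expand.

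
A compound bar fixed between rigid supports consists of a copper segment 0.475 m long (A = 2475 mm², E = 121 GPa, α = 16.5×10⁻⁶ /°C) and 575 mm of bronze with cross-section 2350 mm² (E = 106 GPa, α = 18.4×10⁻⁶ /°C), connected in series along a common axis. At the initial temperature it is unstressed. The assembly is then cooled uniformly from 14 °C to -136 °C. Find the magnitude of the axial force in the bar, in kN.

Free thermal contraction of the whole bar: Σ αᵢΔT Lᵢ = 16.5×10⁻⁶×150×475 + 18.4×10⁻⁶×150×575 = 2.763 mm.
The rigid supports impose zero overall length change; the single axial force P common to all segments must satisfy P Σ Lᵢ/(AᵢEᵢ) = δ_free.
The series flexibility is Σ Lᵢ/(AᵢEᵢ) = 475/(2475×121×10³) + 575/(2350×106×10³) = 3.894×10⁻⁶ mm/N.
So P = 2.763 / 3.894×10⁻⁶ = 709.4 kN, tensile.

P ≈ 709 kN (tensile)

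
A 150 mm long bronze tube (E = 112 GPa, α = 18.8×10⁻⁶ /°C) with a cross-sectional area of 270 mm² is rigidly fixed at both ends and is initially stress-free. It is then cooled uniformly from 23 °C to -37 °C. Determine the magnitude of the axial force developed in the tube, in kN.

With zero net strain, σ = E·αΔT = 112 GPa × 18.8×10⁻⁶ × 60 = 126.3 MPa.
Axial force P = σA = 126.3 × 270 = 34110 N = 34.11 kN, tensile.

P ≈ 34.1 kN (tensile)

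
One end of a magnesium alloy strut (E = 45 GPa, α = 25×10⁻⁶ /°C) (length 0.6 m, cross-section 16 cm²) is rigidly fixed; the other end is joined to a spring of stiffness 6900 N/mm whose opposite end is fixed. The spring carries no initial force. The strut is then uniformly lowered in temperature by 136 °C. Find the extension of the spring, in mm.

Free thermal contraction: δ_free = αΔT L = 25×10⁻⁶ × 136 × 600 = 2.04 mm.
Let P be the tensile force in the spring. The strut extends elastically by PL/(AE) and the spring stretches by P/k; together these equal δ_free.
So P = δ_free / [L/(AE) + 1/k] = 2.04 / [ 600/(1600×45×10³) + 1/(6900) ].
P = 2.04 / 0.0001533 = 13310 N.
Spring extension = P/k = 13310/(6900) = 1.929 mm.

δ ≈ 1.93 mm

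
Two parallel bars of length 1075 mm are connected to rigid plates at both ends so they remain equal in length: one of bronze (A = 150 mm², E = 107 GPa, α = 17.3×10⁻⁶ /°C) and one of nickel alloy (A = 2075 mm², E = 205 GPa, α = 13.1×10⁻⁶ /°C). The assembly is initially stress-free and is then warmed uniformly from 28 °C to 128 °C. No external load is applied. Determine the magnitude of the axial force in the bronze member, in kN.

Equilibrium of a rigid end plate with no external load gives equal and opposite internal forces ±P in the two members. Since α_{bronze} > α_{nickel alloy}, heating drives the bronze into compression and the nickel alloy into tension.
Compatibility of the two members (thermal + elastic change equal): (α₁ − α₂)ΔT = P·[1/(A₁E₁) + 1/(A₂E₂)].
|α₁ − α₂|·ΔT = 4.2×10⁻⁶ × 100 = 0.00042.
1/(A₁E₁) + 1/(A₂E₂) = 1/(150×107×10³) + 1/(2075×205×10³) = 6.466×10⁻⁸ N⁻¹.
P = 0.00042 / 6.466×10⁻⁸ = 6496 N = 6.496 kN.

P ≈ 6.5 kN (compressive in the bronze)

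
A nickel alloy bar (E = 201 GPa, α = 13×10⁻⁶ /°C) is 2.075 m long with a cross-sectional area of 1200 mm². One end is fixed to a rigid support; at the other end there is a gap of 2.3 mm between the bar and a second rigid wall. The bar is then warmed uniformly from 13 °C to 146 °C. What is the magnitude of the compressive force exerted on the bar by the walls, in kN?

Unrestrained expansion: δ_free = αΔT L = 13×10⁻⁶ × 133 × 2075 = 3.588 mm.
After closing the 2.3 mm clearance, 3.588 − 2.3 = 1.288 mm of expansion remains to be suppressed by the wall.
Compatibility: PL/(AE) = 1.288 mm, so σ = P/A = E × (1.288/2075) = 124.7 MPa.
P = σA = 124.7 × 1200 = 149.7 kN.

P ≈ 150 kN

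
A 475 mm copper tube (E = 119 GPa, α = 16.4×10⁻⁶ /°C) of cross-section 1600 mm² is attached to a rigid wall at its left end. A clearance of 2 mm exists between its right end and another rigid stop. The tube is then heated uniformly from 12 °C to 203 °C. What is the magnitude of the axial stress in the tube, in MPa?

Unrestrained expansion: δ_free = αΔT L = 16.4×10⁻⁶ × 191 × 475 = 1.488 mm.
Since δ_free = 1.49 mm is less than the 2 mm gap, the tube never touches the wall. No axial force develops.

σ ≈ 0 MPa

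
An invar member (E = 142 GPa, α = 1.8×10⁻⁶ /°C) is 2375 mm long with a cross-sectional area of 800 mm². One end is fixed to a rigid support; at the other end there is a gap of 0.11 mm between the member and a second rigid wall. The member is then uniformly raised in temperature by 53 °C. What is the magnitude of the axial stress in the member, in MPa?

If the wall were absent the member would grow by αΔT L = 1.8×10⁻⁶ × 53 × 2375 = 0.2266 mm.
The gap closes (δ_free > 0.11 mm) and the wall then resists a further 0.2266 − 0.11 = 0.1166 mm of expansion.
So σ = E(δ_free − g)/L = 142×10³ × 0.1166/2375 = 6.97 MPa.

σ ≈ 6.97 MPa (compressive)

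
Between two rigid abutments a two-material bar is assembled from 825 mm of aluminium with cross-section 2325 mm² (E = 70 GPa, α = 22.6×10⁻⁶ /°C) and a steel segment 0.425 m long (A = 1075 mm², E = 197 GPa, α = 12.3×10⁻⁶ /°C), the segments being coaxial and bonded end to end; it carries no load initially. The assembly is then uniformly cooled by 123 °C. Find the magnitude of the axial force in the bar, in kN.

P ≈ 415 kN (tensile)

With the walls removed the bar would change length by δ_free = Σ αᵢΔT Lᵢ = 22.6×10⁻⁶×123×825 + 12.3×10⁻⁶×123×425 = 2.936 mm.
The walls prevent any net length change, so an axial force P (same in every segment) develops. Compatibility: P · Σ Lᵢ/(AᵢEᵢ) = δ_free.
Σ Lᵢ/(AᵢEᵢ) = 825/(2325×70×10³) + 425/(1075×197×10³) = 7.076×10⁻⁶ mm/N.
So P = 2.936 / 7.076×10⁻⁶ = 415 kN, tensile.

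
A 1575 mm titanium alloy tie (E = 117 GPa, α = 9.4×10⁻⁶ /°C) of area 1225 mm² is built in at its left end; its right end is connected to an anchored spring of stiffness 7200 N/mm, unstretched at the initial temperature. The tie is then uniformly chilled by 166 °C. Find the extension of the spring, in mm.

δ ≈ 2.28 mm

The unrestrained thermal change is αΔT L = 9.4×10⁻⁶ × 166 × 1575 = 2.458 mm.
With a force P in the spring, the elastic change of the tie is PL/(AE) and that of the spring is P/k; compatibility requires their sum to equal δ_free.
So P = δ_free / [L/(AE) + 1/k] = 2.458 / [ 1575/(1225×117×10³) + 1/(7200) ].
P = 2.458 / 0.0001499 = 16400 N.
Spring extension = P/k = 16400/(7200) = 2.277 mm.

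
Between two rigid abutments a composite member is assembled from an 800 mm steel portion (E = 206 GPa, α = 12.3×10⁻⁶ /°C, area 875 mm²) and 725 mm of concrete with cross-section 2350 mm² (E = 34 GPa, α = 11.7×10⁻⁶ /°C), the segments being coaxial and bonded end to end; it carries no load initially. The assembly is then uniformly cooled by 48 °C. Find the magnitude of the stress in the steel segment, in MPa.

σ ≈ 74.4 MPa (tensile)

With the walls removed the bar would change length by δ_free = Σ αᵢΔT Lᵢ = 12.3×10⁻⁶×48×800 + 11.7×10⁻⁶×48×725 = 0.8795 mm.
The rigid supports impose zero overall length change; the single axial force P common to all segments must satisfy P Σ Lᵢ/(AᵢEᵢ) = δ_free.
Σ Lᵢ/(AᵢEᵢ) = 800/(875×206×10³) + 725/(2350×34×10³) = 1.351×10⁻⁵ mm/N.
P = 0.8795 / 1.351×10⁻⁵ = 65090 N = 65.09 kN, tensile.
σ_{steel} = P / A = 65090 / 875 = 74.39 MPa.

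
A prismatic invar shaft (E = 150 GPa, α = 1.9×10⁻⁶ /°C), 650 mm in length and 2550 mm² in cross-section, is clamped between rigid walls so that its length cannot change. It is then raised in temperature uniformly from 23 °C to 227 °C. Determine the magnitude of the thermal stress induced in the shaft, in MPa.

σ ≈ 58.1 MPa (compressive)

The supports are rigid, so the total axial strain is zero. The restrained thermal strain is ε = αΔT = 1.9×10⁻⁶ × 204 = 387.6×10⁻⁶.
σ = EαΔT = 150×10³ × 1.9×10⁻⁶ × 204 = 58.14 MPa (compressive; the shaft is trying to expand).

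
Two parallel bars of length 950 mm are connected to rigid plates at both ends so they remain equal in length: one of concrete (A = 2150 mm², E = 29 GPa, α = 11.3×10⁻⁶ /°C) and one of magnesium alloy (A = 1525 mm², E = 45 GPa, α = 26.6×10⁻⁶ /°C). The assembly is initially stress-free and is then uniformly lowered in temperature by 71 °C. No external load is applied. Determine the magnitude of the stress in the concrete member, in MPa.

σ ≈ 16.5 MPa (compressive)

Equilibrium of a rigid end plate with no external load gives equal and opposite internal forces ±P in the two members. Since α_{magnesium alloy} > α_{concrete}, cooling drives the magnesium alloy into tension and the concrete into compression.
Compatibility of the two members (thermal + elastic change equal): (α₁ − α₂)ΔT = P·[1/(A₁E₁) + 1/(A₂E₂)].
|α₁ − α₂|·ΔT = 15.3×10⁻⁶ × 71 = 0.001086.
1/(A₁E₁) + 1/(A₂E₂) = 1/(2150×29×10³) + 1/(1525×45×10³) = 3.061×10⁻⁸ N⁻¹.
So P = 0.001086 / 3.061×10⁻⁸ = 35.49 kN.
σ_{concrete} = P/A₁ = 35490/2150 = 16.51 MPa, compressive.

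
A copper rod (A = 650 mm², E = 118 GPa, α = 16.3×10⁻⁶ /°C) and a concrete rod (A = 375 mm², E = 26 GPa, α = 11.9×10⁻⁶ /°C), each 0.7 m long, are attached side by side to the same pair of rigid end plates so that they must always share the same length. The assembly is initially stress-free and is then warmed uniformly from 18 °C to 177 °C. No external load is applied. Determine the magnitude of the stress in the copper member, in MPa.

The copper has the larger α, so on heating it would change length more than the concrete if both were free. The rigid plates force a common final length, so the copper is put into compression and the concrete into tension, with equal and opposite forces P (no external load).
Compatibility of the two members (thermal + elastic change equal): (α₁ − α₂)ΔT = P·[1/(A₁E₁) + 1/(A₂E₂)].
|α₁ − α₂|·ΔT = 4.4×10⁻⁶ × 159 = 0.0006996.
1/(A₁E₁) + 1/(A₂E₂) = 1/(650×118×10³) + 1/(375×26×10³) = 1.156×10⁻⁷ N⁻¹.
So P = 0.0006996 / 1.156×10⁻⁷ = 6.052 kN.
σ_{copper} = P/A₁ = 6052/650 = 9.31 MPa, compressive.

σ ≈ 9.31 MPa (compressive)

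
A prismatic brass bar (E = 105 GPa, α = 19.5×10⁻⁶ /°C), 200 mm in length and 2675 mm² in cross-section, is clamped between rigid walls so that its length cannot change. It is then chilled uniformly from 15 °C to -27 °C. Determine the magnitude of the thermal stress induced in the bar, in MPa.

Because both ends are immovable the net strain is zero, and the suppressed thermal strain is αΔT = 19.5×10⁻⁶ × 42 = 819×10⁻⁶.
Hence σ = E·αΔT = 105×10³ × 819×10⁻⁶ = 85.99 MPa, tensile.

σ ≈ 86 MPa (tensile)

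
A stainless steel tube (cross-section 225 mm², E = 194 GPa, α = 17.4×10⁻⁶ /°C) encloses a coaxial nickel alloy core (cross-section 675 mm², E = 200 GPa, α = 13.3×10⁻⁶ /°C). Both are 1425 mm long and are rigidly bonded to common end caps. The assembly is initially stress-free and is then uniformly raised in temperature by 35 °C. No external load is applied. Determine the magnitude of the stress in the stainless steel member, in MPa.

Both members must finish at the same length. With the larger α, the stainless steel tends to over-expand; the plates restrain it, putting the stainless steel in compression and the nickel alloy in tension. With no external load the two internal forces are equal and opposite, magnitude P.
Compatibility of the two members (thermal + elastic change equal): (α₁ − α₂)ΔT = P·[1/(A₁E₁) + 1/(A₂E₂)].
|α₁ − α₂|·ΔT = 4.1×10⁻⁶ × 35 = 0.0001435.
1/(A₁E₁) + 1/(A₂E₂) = 1/(225×194×10³) + 1/(675×200×10³) = 3.032×10⁻⁸ N⁻¹.
So P = 0.0001435 / 3.032×10⁻⁸ = 4.733 kN.
σ_{stainless steel} = P/A₁ = 4733/225 = 21.04 MPa, compressive.

σ ≈ 21 MPa (compressive)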